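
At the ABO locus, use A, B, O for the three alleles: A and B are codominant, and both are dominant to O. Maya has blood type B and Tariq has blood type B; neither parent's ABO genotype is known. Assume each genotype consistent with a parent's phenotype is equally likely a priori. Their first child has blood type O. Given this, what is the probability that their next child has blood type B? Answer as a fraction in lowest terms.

3/4

Possible genotypes: Maya ∈ {BB, BO}; Tariq ∈ {BB, BO}.
Weight each parental genotype pair by prior × P(type-O child):
  BO × BO: posterior weight 1; P(next child type B) = 3/4.
Weighted sum = 3/4.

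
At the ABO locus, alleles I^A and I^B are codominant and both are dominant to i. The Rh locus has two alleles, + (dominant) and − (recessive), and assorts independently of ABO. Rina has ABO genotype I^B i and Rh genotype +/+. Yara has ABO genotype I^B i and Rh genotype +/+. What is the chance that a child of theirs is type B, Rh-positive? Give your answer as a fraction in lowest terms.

3/4

ABO cross I^B i × I^B i → offspring phenotypes: 1/4 O, 3/4 B.
Rh cross +/+ × +/+ → 1 Rh+.
Independent loci: P(type B, Rh-positive) = 3/4 × 1 = 3/4.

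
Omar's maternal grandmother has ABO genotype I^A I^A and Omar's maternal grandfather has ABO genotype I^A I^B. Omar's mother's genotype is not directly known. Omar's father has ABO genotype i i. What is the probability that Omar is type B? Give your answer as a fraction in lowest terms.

Omar's mother's ABO genotype from I^A I^A × I^A I^B: 1/2 I^A I^A, 1/2 I^A I^B.
Crossing each possibility with the father i i and summing P(type B): 1/2·0 + 1/2·1/2 = 1/4.

1/4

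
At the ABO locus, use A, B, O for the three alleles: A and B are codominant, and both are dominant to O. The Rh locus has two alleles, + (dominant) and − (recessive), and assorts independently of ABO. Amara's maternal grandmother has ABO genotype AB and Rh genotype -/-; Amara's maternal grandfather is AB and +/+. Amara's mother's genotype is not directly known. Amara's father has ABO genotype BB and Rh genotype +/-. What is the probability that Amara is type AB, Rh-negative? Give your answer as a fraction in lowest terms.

1/8

Amara's mother's ABO genotype from AB × AB: 1/4 AA, 1/2 AB, 1/4 BB.
Crossing each possibility with the father BB and summing P(type AB): 1/4·1 + 1/2·1/2 + 1/4·0 = 1/2.
Similarly for Rh via the mother's Rh distribution: P(Rh-) = 1/4.
Independent loci: 1/2 × 1/4 = 1/8.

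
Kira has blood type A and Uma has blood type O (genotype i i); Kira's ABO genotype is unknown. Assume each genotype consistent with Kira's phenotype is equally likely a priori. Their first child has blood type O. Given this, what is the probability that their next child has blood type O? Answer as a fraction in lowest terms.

Possible genotypes: Kira ∈ {I^A I^A, I^A i}; Uma ∈ {i i}.
Weight each parental genotype pair by prior × P(type-O child):
  I^A i × i i: posterior weight 1; P(next child type O) = 1/2.
Weighted sum = 1/2.

1/2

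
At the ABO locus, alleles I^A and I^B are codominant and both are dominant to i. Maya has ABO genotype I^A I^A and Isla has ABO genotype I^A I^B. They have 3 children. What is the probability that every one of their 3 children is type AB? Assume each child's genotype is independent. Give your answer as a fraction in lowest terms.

1/8

ABO cross I^A I^A × I^A I^B → 1/2 A, 1/2 AB.
So P(type AB) = 1/2 per child.
All 3 independent: (1/2)^3 = 1/8.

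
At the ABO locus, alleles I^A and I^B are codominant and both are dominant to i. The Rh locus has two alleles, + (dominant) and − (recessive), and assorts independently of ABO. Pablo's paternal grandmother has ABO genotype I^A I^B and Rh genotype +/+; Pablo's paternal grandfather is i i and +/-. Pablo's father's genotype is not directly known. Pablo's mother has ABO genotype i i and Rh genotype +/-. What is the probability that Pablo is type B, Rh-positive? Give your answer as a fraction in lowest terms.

Pablo's father's ABO genotype from I^A I^B × i i: 1/2 I^A i, 1/2 I^B i.
Crossing each possibility with the mother i i and summing P(type B): 1/2·0 + 1/2·1/2 = 1/4.
Similarly for Rh via the father's Rh distribution: P(Rh+) = 7/8.
Independent loci: 1/4 × 7/8 = 7/32.

7/32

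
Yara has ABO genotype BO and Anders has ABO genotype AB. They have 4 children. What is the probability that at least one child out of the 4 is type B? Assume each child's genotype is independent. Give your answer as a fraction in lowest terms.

15/16

ABO cross BO × AB → 1/4 A, 1/2 B, 1/4 AB.
So P(type B) = 1/2 per child.
P(none) = (1/2)^4 = 1/16; P(at least one) = 1 − 1/16 = 15/16.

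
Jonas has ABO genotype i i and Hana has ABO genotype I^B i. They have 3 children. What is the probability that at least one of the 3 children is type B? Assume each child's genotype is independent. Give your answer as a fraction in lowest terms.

ABO cross i i × I^B i → 1/2 O, 1/2 B.
So P(type B) = 1/2 per child.
P(none) = (1/2)^3 = 1/8; P(at least one) = 1 − 1/8 = 7/8.

7/8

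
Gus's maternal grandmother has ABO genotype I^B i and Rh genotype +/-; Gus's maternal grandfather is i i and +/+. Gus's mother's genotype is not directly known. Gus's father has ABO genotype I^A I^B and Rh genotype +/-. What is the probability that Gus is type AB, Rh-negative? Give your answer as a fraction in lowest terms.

1/64

Gus's mother's ABO genotype from I^B i × i i: 1/2 I^B i, 1/2 i i.
Crossing each possibility with the father I^A I^B and summing P(type AB): 1/2·1/4 + 1/2·0 = 1/8.
Similarly for Rh via the mother's Rh distribution: P(Rh-) = 1/8.
Independent loci: 1/8 × 1/8 = 1/64.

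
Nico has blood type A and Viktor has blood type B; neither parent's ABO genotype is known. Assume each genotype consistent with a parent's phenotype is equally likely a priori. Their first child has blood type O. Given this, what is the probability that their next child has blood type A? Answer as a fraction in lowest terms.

1/4

Possible genotypes: Nico ∈ {I^A I^A, I^A i}; Viktor ∈ {I^B I^B, I^B i}.
Weight each parental genotype pair by prior × P(type-O child):
  I^A i × I^B i: posterior weight 1; P(next child type A) = 1/4.
Weighted sum = 1/4.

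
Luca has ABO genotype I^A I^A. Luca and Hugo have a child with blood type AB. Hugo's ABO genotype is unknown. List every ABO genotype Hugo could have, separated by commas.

For each candidate genotype of Hugo, check whether crossing it with I^A I^A can produce every observed child phenotype.
  I^A I^A → possible child types {A} ✗
  I^A I^B → possible child types {A, AB} ✓
  I^A i → possible child types {A} ✗
  I^B I^B → possible child types {AB} ✓
  I^B i → possible child types {A, AB} ✓
  i i → possible child types {A} ✗

I^A I^B, I^B I^B, I^B i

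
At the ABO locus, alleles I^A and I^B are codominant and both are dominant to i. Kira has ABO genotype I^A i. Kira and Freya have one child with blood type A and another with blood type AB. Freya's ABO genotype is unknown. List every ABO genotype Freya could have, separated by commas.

For each candidate genotype of Freya, check whether crossing it with I^A i can produce every observed child phenotype.
  I^A I^A → possible child types {A} ✗
  I^A I^B → possible child types {A, B, AB} ✓
  I^A i → possible child types {O, A} ✗
  I^B I^B → possible child types {B, AB} ✗
  I^B i → possible child types {O, A, B, AB} ✓
  i i → possible child types {O, A} ✗

I^A I^B, I^B i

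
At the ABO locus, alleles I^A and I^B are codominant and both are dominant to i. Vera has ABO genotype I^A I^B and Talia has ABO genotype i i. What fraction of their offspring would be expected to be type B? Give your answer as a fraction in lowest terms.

ABO cross I^A I^B × i i → offspring phenotypes: 1/2 A, 1/2 B.
So P(type B) = 1/2.

1/2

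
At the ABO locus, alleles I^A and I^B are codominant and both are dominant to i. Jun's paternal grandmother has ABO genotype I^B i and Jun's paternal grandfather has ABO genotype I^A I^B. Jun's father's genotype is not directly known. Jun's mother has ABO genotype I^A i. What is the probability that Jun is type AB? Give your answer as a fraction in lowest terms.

Jun's father's ABO genotype from I^B i × I^A I^B: 1/4 I^A I^B, 1/4 I^A i, 1/4 I^B I^B, 1/4 I^B i.
Crossing each possibility with the mother I^A i and summing P(type AB): 1/4·1/4 + 1/4·0 + 1/4·1/2 + 1/4·1/4 = 1/4.

1/4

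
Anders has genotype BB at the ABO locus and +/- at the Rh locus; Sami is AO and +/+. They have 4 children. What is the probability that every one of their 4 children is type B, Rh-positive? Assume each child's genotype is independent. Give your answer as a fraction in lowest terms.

1/16

ABO cross BB × AO → 1/2 B, 1/2 AB.
Rh cross +/- × +/+ → 1 Rh+; so P(type B, Rh-positive) = 1/2 × 1 = 1/2 per child.
All 4 independent: (1/2)^4 = 1/16.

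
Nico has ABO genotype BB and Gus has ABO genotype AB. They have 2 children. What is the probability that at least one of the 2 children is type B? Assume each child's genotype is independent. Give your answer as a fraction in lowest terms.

ABO cross BB × AB → 1/2 B, 1/2 AB.
So P(type B) = 1/2 per child.
P(none) = (1/2)^2 = 1/4; P(at least one) = 1 − 1/4 = 3/4.

3/4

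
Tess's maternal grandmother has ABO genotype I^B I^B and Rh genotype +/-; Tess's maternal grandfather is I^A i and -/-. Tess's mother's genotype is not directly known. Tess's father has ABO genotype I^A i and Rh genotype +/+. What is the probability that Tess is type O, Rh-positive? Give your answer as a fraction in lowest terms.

1/8

Tess's mother's ABO genotype from I^B I^B × I^A i: 1/2 I^A I^B, 1/2 I^B i.
Crossing each possibility with the father I^A i and summing P(type O): 1/2·0 + 1/2·1/4 = 1/8.
Similarly for Rh via the mother's Rh distribution: P(Rh+) = 1.
Independent loci: 1/8 × 1 = 1/8.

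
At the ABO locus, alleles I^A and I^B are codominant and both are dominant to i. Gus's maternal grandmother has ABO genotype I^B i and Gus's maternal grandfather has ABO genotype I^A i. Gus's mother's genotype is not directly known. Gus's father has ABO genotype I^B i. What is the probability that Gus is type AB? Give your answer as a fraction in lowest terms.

1/8

Gus's mother's ABO genotype from I^B i × I^A i: 1/4 I^A I^B, 1/4 I^A i, 1/4 I^B i, 1/4 i i.
Crossing each possibility with the father I^B i and summing P(type AB): 1/4·1/4 + 1/4·1/4 + 1/4·0 + 1/4·0 = 1/8.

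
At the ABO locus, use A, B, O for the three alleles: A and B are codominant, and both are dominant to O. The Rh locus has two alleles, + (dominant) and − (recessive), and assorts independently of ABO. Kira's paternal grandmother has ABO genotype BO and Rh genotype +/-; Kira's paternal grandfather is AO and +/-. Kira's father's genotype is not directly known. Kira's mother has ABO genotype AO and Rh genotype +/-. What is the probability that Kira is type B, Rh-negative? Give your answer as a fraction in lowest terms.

Kira's father's ABO genotype from BO × AO: 1/4 AB, 1/4 AO, 1/4 BO, 1/4 OO.
Crossing each possibility with the mother AO and summing P(type B): 1/4·1/4 + 1/4·0 + 1/4·1/4 + 1/4·0 = 1/8.
Similarly for Rh via the father's Rh distribution: P(Rh-) = 1/4.
Independent loci: 1/8 × 1/4 = 1/32.

1/32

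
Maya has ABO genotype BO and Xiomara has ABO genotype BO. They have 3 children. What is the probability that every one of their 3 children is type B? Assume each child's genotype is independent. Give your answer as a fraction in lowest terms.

ABO cross BO × BO → 1/4 O, 3/4 B.
So P(type B) = 3/4 per child.
All 3 independent: (3/4)^3 = 27/64.

27/64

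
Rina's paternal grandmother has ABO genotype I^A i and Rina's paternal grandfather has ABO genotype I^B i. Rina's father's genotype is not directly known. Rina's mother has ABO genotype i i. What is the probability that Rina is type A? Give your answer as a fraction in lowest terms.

Rina's father's ABO genotype from I^A i × I^B i: 1/4 I^A I^B, 1/4 I^A i, 1/4 I^B i, 1/4 i i.
Crossing each possibility with the mother i i and summing P(type A): 1/4·1/2 + 1/4·1/2 + 1/4·0 + 1/4·0 = 1/4.

1/4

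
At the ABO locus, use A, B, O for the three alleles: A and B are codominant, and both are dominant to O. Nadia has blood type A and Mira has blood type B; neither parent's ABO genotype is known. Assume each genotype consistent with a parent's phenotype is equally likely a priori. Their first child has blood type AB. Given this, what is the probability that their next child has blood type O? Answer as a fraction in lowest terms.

1/36

Possible genotypes: Nadia ∈ {AA, AO}; Mira ∈ {BB, BO}.
Weight each parental genotype pair by prior × P(type-AB child):
  AA × BB: posterior weight 4/9; P(next child type O) = 0.
  AA × BO: posterior weight 2/9; P(next child type O) = 0.
  AO × BB: posterior weight 2/9; P(next child type O) = 0.
  AO × BO: posterior weight 1/9; P(next child type O) = 1/4.
Weighted sum = 1/36.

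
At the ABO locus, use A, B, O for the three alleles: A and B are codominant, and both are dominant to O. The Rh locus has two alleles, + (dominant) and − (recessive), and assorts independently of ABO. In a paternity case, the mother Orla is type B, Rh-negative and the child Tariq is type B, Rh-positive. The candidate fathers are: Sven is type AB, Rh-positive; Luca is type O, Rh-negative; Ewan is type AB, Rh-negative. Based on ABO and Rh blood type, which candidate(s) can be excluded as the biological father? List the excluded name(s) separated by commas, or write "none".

A candidate is excluded only if no genotype consistent with his phenotype could produce a type B, Rh-positive child with a type B, Rh-negative mother.
Luca (type O, Rh-): no genotype consistent with that phenotype can produce a type-B Rh+ child with a type-B mother.
Ewan (type AB, Rh-): no genotype consistent with that phenotype can produce a type-B Rh+ child with a type-B mother.

Luca, Ewan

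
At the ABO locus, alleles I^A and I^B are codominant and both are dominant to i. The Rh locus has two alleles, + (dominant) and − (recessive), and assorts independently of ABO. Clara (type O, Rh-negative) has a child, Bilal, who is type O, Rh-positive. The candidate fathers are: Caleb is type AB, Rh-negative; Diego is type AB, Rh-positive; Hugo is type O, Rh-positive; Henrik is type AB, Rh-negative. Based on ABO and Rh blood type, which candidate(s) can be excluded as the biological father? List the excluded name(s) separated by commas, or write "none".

A candidate is excluded only if no genotype consistent with his phenotype could produce a type O, Rh-positive child with a type O, Rh-negative mother.
Caleb (type AB, Rh-): no genotype consistent with that phenotype can produce a type-O Rh+ child with a type-O mother.
Diego (type AB, Rh+): no genotype consistent with that phenotype can produce a type-O Rh+ child with a type-O mother.
Henrik (type AB, Rh-): no genotype consistent with that phenotype can produce a type-O Rh+ child with a type-O mother.

Caleb, Diego, Henrik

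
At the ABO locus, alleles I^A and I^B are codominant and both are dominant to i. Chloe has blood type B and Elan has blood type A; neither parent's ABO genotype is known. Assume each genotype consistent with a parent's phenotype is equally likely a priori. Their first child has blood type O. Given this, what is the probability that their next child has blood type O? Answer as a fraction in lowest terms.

1/4

Possible genotypes: Chloe ∈ {I^B I^B, I^B i}; Elan ∈ {I^A I^A, I^A i}.
Weight each parental genotype pair by prior × P(type-O child):
  I^B i × I^A i: posterior weight 1; P(next child type O) = 1/4.
Weighted sum = 1/4.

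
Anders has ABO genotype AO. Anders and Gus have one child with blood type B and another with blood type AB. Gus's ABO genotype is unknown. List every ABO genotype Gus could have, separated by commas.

AB, BB, BO

For each candidate genotype of Gus, check whether crossing it with AO can produce every observed child phenotype.
  AA → possible child types {A} ✗
  AB → possible child types {A, B, AB} ✓
  AO → possible child types {O, A} ✗
  BB → possible child types {B, AB} ✓
  BO → possible child types {O, A, B, AB} ✓
  OO → possible child types {O, A} ✗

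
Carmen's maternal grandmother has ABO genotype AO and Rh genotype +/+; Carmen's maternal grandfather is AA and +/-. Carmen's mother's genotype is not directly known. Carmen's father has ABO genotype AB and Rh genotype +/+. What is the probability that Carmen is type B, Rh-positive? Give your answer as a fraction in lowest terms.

1/8

Carmen's mother's ABO genotype from AO × AA: 1/2 AA, 1/2 AO.
Crossing each possibility with the father AB and summing P(type B): 1/2·0 + 1/2·1/4 = 1/8.
Similarly for Rh via the mother's Rh distribution: P(Rh+) = 1.
Independent loci: 1/8 × 1 = 1/8.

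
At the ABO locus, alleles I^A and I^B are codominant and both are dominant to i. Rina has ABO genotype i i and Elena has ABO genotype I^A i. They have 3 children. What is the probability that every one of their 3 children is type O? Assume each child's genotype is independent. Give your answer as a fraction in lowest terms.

1/8

ABO cross i i × I^A i → 1/2 O, 1/2 A.
So P(type O) = 1/2 per child.
All 3 independent: (1/2)^3 = 1/8.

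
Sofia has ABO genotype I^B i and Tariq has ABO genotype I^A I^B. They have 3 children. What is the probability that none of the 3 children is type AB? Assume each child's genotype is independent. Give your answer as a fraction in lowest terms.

ABO cross I^B i × I^A I^B → 1/4 A, 1/2 B, 1/4 AB.
So P(type AB) = 1/4 per child.
P(not type AB) = 3/4 for one child; (3/4)^3 = 27/64.

27/64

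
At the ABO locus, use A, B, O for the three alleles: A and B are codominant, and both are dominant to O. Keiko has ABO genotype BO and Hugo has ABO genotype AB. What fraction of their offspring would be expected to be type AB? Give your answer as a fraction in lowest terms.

1/4

ABO cross BO × AB → offspring phenotypes: 1/4 A, 1/2 B, 1/4 AB.
So P(type AB) = 1/4.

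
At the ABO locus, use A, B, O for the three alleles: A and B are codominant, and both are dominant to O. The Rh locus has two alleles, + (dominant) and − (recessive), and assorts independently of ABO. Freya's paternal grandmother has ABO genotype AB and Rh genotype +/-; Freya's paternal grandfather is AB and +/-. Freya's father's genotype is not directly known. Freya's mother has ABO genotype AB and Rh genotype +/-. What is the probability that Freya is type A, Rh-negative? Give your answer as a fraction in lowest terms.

Freya's father's ABO genotype from AB × AB: 1/4 AA, 1/2 AB, 1/4 BB.
Crossing each possibility with the mother AB and summing P(type A): 1/4·1/2 + 1/2·1/4 + 1/4·0 = 1/4.
Similarly for Rh via the father's Rh distribution: P(Rh-) = 1/4.
Independent loci: 1/4 × 1/4 = 1/16.

1/16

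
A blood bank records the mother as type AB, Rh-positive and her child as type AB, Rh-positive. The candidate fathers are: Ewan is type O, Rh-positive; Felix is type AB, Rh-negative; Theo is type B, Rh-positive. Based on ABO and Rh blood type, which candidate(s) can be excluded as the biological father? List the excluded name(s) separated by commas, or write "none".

Ewan

A candidate is excluded only if no genotype consistent with his phenotype could produce a type AB, Rh-positive child with a type AB, Rh-positive mother.
Ewan (type O, Rh+): no genotype consistent with that phenotype can produce a type-AB Rh+ child with a type-AB mother.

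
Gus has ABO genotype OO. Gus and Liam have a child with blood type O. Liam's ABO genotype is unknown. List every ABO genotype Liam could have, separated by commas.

For each candidate genotype of Liam, check whether crossing it with OO can produce every observed child phenotype.
  AA → possible child types {A} ✗
  AB → possible child types {A, B} ✗
  AO → possible child types {O, A} ✓
  BB → possible child types {B} ✗
  BO → possible child types {O, B} ✓
  OO → possible child types {O} ✓

AO, BO, OO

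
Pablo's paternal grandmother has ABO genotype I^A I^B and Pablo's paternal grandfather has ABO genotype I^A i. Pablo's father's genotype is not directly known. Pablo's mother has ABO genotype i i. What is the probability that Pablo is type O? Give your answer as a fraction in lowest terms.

1/4

Pablo's father's ABO genotype from I^A I^B × I^A i: 1/4 I^A I^A, 1/4 I^A I^B, 1/4 I^A i, 1/4 I^B i.
Crossing each possibility with the mother i i and summing P(type O): 1/4·0 + 1/4·0 + 1/4·1/2 + 1/4·1/2 = 1/4.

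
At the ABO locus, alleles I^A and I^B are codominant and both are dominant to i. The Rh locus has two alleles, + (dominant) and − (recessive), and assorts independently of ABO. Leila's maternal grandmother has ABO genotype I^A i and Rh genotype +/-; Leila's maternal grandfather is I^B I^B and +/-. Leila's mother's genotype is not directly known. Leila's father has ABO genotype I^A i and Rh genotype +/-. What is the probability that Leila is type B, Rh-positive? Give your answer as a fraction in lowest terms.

3/16

Leila's mother's ABO genotype from I^A i × I^B I^B: 1/2 I^A I^B, 1/2 I^B i.
Crossing each possibility with the father I^A i and summing P(type B): 1/2·1/4 + 1/2·1/4 = 1/4.
Similarly for Rh via the mother's Rh distribution: P(Rh+) = 3/4.
Independent loci: 1/4 × 3/4 = 3/16.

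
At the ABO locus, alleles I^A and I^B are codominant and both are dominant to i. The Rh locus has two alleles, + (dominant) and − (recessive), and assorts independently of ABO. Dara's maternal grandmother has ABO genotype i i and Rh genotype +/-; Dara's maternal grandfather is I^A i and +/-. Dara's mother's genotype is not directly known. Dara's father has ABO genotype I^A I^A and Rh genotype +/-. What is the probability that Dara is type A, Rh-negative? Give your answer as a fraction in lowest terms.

1/4

Dara's mother's ABO genotype from i i × I^A i: 1/2 I^A i, 1/2 i i.
Crossing each possibility with the father I^A I^A and summing P(type A): 1/2·1 + 1/2·1 = 1.
Similarly for Rh via the mother's Rh distribution: P(Rh-) = 1/4.
Independent loci: 1 × 1/4 = 1/4.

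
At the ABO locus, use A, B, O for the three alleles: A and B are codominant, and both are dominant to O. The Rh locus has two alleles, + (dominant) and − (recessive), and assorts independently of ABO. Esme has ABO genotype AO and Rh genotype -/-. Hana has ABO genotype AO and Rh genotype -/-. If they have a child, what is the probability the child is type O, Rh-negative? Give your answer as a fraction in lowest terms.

1/4

ABO cross AO × AO → offspring phenotypes: 1/4 O, 3/4 A.
Rh cross -/- × -/- → 1 Rh-.
Independent loci: P(type O, Rh-negative) = 1/4 × 1 = 1/4.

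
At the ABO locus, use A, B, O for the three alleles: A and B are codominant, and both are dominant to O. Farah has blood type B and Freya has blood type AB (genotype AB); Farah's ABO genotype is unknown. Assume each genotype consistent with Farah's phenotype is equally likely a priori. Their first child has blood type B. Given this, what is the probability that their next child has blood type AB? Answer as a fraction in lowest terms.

Possible genotypes: Farah ∈ {BB, BO}; Freya ∈ {AB}.
Weight each parental genotype pair by prior × P(type-B child):
  BB × AB: posterior weight 1/2; P(next child type AB) = 1/2.
  BO × AB: posterior weight 1/2; P(next child type AB) = 1/4.
Weighted sum = 3/8.

3/8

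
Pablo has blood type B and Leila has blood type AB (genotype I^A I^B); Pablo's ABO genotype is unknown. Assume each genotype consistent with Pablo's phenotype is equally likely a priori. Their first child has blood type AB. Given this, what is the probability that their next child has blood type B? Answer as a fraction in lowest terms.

Possible genotypes: Pablo ∈ {I^B I^B, I^B i}; Leila ∈ {I^A I^B}.
Weight each parental genotype pair by prior × P(type-AB child):
  I^B I^B × I^A I^B: posterior weight 2/3; P(next child type B) = 1/2.
  I^B i × I^A I^B: posterior weight 1/3; P(next child type B) = 1/2.
Weighted sum = 1/2.

1/2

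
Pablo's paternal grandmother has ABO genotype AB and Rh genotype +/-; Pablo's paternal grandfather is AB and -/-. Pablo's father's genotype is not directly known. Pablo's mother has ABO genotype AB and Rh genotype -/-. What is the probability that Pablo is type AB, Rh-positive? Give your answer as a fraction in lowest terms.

1/8

Pablo's father's ABO genotype from AB × AB: 1/4 AA, 1/2 AB, 1/4 BB.
Crossing each possibility with the mother AB and summing P(type AB): 1/4·1/2 + 1/2·1/2 + 1/4·1/2 = 1/2.
Similarly for Rh via the father's Rh distribution: P(Rh+) = 1/4.
Independent loci: 1/2 × 1/4 = 1/8.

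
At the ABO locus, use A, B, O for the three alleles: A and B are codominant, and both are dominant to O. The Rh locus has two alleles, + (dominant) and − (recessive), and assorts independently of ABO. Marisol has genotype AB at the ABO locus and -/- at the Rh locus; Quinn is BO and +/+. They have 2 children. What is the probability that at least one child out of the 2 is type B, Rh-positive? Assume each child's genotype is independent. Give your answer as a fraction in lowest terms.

ABO cross AB × BO → 1/4 A, 1/2 B, 1/4 AB.
Rh cross -/- × +/+ → 1 Rh+; so P(type B, Rh-positive) = 1/2 × 1 = 1/2 per child.
P(none) = (1/2)^2 = 1/4; P(at least one) = 1 − 1/4 = 3/4.

3/4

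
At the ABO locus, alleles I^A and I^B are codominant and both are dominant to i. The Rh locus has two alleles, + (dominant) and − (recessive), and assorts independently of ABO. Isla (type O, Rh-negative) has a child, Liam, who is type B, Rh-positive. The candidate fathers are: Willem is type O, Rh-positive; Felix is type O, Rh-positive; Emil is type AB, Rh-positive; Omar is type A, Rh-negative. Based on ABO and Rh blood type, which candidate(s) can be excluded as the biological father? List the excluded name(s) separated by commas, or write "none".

A candidate is excluded only if no genotype consistent with his phenotype could produce a type B, Rh-positive child with a type O, Rh-negative mother.
Willem (type O, Rh+): no genotype consistent with that phenotype can produce a type-B Rh+ child with a type-O mother.
Felix (type O, Rh+): no genotype consistent with that phenotype can produce a type-B Rh+ child with a type-O mother.
Omar (type A, Rh-): no genotype consistent with that phenotype can produce a type-B Rh+ child with a type-O mother.

Willem, Felix, Omar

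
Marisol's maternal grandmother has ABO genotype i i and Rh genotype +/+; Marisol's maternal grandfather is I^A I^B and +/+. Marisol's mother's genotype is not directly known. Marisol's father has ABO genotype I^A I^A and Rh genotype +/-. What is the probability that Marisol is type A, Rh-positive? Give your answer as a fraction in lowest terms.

Marisol's mother's ABO genotype from i i × I^A I^B: 1/2 I^A i, 1/2 I^B i.
Crossing each possibility with the father I^A I^A and summing P(type A): 1/2·1 + 1/2·1/2 = 3/4.
Similarly for Rh via the mother's Rh distribution: P(Rh+) = 1.
Independent loci: 3/4 × 1 = 3/4.

3/4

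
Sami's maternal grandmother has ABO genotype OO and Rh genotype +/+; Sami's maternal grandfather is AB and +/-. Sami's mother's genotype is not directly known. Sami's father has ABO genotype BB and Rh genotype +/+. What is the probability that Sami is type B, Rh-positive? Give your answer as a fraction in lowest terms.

3/4

Sami's mother's ABO genotype from OO × AB: 1/2 AO, 1/2 BO.
Crossing each possibility with the father BB and summing P(type B): 1/2·1/2 + 1/2·1 = 3/4.
Similarly for Rh via the mother's Rh distribution: P(Rh+) = 1.
Independent loci: 3/4 × 1 = 3/4.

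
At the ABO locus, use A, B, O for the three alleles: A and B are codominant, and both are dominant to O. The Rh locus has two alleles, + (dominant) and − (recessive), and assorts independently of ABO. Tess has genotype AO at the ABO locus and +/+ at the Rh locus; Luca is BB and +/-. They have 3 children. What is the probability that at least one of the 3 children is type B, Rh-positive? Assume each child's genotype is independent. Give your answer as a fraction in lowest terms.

ABO cross AO × BB → 1/2 B, 1/2 AB.
Rh cross +/+ × +/- → 1 Rh+; so P(type B, Rh-positive) = 1/2 × 1 = 1/2 per child.
P(none) = (1/2)^3 = 1/8; P(at least one) = 1 − 1/8 = 7/8.

7/8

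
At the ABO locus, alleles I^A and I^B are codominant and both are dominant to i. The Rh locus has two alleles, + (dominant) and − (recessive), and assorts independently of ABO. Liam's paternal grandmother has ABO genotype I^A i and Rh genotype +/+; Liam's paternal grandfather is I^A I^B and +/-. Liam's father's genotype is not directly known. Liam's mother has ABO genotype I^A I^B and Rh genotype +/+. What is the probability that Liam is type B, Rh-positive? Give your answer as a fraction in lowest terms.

Liam's father's ABO genotype from I^A i × I^A I^B: 1/4 I^A I^A, 1/4 I^A I^B, 1/4 I^A i, 1/4 I^B i.
Crossing each possibility with the mother I^A I^B and summing P(type B): 1/4·0 + 1/4·1/4 + 1/4·1/4 + 1/4·1/2 = 1/4.
Similarly for Rh via the father's Rh distribution: P(Rh+) = 1.
Independent loci: 1/4 × 1 = 1/4.

1/4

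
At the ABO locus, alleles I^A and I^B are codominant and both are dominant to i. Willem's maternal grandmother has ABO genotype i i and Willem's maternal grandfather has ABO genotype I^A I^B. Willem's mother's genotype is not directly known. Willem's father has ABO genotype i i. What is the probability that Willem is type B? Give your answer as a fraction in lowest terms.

1/4

Willem's mother's ABO genotype from i i × I^A I^B: 1/2 I^A i, 1/2 I^B i.
Crossing each possibility with the father i i and summing P(type B): 1/2·0 + 1/2·1/2 = 1/4.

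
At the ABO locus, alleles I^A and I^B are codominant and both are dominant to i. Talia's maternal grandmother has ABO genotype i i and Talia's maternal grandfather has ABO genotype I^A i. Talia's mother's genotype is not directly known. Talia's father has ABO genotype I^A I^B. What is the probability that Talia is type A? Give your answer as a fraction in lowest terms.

Talia's mother's ABO genotype from i i × I^A i: 1/2 I^A i, 1/2 i i.
Crossing each possibility with the father I^A I^B and summing P(type A): 1/2·1/2 + 1/2·1/2 = 1/2.

1/2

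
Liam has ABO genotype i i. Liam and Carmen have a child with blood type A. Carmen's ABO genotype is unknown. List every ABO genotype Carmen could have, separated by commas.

For each candidate genotype of Carmen, check whether crossing it with i i can produce every observed child phenotype.
  I^A I^A → possible child types {A} ✓
  I^A I^B → possible child types {A, B} ✓
  I^A i → possible child types {O, A} ✓
  I^B I^B → possible child types {B} ✗
  I^B i → possible child types {O, B} ✗
  i i → possible child types {O} ✗

I^A I^A, I^A I^B, I^A i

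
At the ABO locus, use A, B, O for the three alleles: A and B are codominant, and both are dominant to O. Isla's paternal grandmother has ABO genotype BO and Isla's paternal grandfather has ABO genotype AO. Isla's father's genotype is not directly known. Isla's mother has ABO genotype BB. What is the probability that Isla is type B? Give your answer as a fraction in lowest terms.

Isla's father's ABO genotype from BO × AO: 1/4 AB, 1/4 AO, 1/4 BO, 1/4 OO.
Crossing each possibility with the mother BB and summing P(type B): 1/4·1/2 + 1/4·1/2 + 1/4·1 + 1/4·1 = 3/4.

3/4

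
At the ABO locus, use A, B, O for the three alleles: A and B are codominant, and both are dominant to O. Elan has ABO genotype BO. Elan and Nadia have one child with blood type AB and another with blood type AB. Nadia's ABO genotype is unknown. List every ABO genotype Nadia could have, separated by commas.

For each candidate genotype of Nadia, check whether crossing it with BO can produce every observed child phenotype.
  AA → possible child types {A, AB} ✓
  AB → possible child types {A, B, AB} ✓
  AO → possible child types {O, A, B, AB} ✓
  BB → possible child types {B} ✗
  BO → possible child types {O, B} ✗
  OO → possible child types {O, B} ✗

AA, AB, AO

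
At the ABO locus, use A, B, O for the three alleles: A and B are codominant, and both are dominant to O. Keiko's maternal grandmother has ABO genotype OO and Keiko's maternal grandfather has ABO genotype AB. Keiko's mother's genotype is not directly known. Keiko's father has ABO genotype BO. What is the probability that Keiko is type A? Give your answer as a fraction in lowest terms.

Keiko's mother's ABO genotype from OO × AB: 1/2 AO, 1/2 BO.
Crossing each possibility with the father BO and summing P(type A): 1/2·1/4 + 1/2·0 = 1/8.

1/8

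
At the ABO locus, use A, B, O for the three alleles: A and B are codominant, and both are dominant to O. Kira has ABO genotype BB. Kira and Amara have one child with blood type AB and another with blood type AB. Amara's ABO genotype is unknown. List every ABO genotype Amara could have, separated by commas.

For each candidate genotype of Amara, check whether crossing it with BB can produce every observed child phenotype.
  AA → possible child types {AB} ✓
  AB → possible child types {B, AB} ✓
  AO → possible child types {B, AB} ✓
  BB → possible child types {B} ✗
  BO → possible child types {B} ✗
  OO → possible child types {B} ✗

AA, AB, AO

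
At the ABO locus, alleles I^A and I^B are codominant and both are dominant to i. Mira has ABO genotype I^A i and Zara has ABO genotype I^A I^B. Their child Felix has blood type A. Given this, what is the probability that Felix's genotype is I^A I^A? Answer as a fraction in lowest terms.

1/2

Cross I^A i × I^A I^B → 1/4 I^A I^A, 1/4 I^A I^B, 1/4 I^A i, 1/4 I^B i.
Type-A genotypes among offspring: I^A I^A (1/4), I^A i (1/4); total 1/2.
P(I^A I^A | type A) = (1/4) / (1/2) = 1/2.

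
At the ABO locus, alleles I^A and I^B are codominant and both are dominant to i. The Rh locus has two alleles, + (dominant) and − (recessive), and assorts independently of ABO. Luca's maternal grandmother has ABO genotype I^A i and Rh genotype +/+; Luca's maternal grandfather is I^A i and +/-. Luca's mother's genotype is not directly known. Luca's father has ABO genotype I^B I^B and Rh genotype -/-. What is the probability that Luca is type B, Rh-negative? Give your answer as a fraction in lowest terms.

1/8

Luca's mother's ABO genotype from I^A i × I^A i: 1/4 I^A I^A, 1/2 I^A i, 1/4 i i.
Crossing each possibility with the father I^B I^B and summing P(type B): 1/4·0 + 1/2·1/2 + 1/4·1 = 1/2.
Similarly for Rh via the mother's Rh distribution: P(Rh-) = 1/4.
Independent loci: 1/2 × 1/4 = 1/8.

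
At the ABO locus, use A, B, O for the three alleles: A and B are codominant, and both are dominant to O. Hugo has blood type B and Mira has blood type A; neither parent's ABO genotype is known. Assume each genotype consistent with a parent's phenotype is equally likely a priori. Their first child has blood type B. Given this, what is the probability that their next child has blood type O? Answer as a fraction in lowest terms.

Possible genotypes: Hugo ∈ {BB, BO}; Mira ∈ {AA, AO}.
Weight each parental genotype pair by prior × P(type-B child):
  BB × AO: posterior weight 2/3; P(next child type O) = 0.
  BO × AO: posterior weight 1/3; P(next child type O) = 1/4.
Weighted sum = 1/12.

1/12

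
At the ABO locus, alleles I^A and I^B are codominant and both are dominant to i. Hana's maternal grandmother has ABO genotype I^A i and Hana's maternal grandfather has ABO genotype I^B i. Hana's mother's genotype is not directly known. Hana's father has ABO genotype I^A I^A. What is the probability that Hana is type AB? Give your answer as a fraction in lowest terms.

Hana's mother's ABO genotype from I^A i × I^B i: 1/4 I^A I^B, 1/4 I^A i, 1/4 I^B i, 1/4 i i.
Crossing each possibility with the father I^A I^A and summing P(type AB): 1/4·1/2 + 1/4·0 + 1/4·1/2 + 1/4·0 = 1/4.

1/4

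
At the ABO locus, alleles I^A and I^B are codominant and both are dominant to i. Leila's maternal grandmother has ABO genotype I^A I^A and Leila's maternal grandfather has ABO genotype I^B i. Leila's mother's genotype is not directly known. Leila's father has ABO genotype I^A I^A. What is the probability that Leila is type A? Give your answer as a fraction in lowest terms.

3/4

Leila's mother's ABO genotype from I^A I^A × I^B i: 1/2 I^A I^B, 1/2 I^A i.
Crossing each possibility with the father I^A I^A and summing P(type A): 1/2·1/2 + 1/2·1 = 3/4.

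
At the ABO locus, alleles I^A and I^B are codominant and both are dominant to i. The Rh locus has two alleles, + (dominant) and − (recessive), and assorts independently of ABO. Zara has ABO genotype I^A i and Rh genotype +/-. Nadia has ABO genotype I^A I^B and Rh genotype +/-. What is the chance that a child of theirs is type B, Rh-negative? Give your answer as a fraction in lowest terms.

1/16

ABO cross I^A i × I^A I^B → offspring phenotypes: 1/2 A, 1/4 B, 1/4 AB.
Rh cross +/- × +/- → 3/4 Rh+, 1/4 Rh-.
Independent loci: P(type B, Rh-negative) = 1/4 × 1/4 = 1/16.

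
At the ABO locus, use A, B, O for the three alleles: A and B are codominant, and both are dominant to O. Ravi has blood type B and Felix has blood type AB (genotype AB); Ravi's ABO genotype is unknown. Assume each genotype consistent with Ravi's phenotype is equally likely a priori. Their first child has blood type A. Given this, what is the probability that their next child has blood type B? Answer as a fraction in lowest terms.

1/2

Possible genotypes: Ravi ∈ {BB, BO}; Felix ∈ {AB}.
Weight each parental genotype pair by prior × P(type-A child):
  BO × AB: posterior weight 1; P(next child type B) = 1/2.
Weighted sum = 1/2.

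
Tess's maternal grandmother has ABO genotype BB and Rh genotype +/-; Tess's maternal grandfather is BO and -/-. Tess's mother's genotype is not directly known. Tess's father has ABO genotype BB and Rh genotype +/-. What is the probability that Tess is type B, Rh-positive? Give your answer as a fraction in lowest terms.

Tess's mother's ABO genotype from BB × BO: 1/2 BB, 1/2 BO.
Crossing each possibility with the father BB and summing P(type B): 1/2·1 + 1/2·1 = 1.
Similarly for Rh via the mother's Rh distribution: P(Rh+) = 5/8.
Independent loci: 1 × 5/8 = 5/8.

5/8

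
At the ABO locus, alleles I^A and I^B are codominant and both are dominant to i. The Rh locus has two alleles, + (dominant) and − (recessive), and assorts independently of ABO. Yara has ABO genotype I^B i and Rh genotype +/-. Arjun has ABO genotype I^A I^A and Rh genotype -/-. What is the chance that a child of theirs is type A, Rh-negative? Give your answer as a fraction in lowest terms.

1/4

ABO cross I^B i × I^A I^A → offspring phenotypes: 1/2 A, 1/2 AB.
Rh cross +/- × -/- → 1/2 Rh+, 1/2 Rh-.
Independent loci: P(type A, Rh-negative) = 1/2 × 1/2 = 1/4.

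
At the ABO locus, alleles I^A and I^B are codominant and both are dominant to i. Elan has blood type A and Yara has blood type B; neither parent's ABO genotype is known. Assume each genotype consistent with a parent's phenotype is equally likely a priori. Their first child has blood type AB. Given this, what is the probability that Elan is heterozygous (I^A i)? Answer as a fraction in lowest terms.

Possible genotypes: Elan ∈ {I^A I^A, I^A i}; Yara ∈ {I^B I^B, I^B i}.
Weight each parental genotype pair by prior × P(type-AB child):
  I^A I^A × I^B I^B: posterior weight 4/9.
  I^A I^A × I^B i: posterior weight 2/9.
  I^A i × I^B I^B: posterior weight 2/9.
  I^A i × I^B i: posterior weight 1/9.
Sum the posterior weight over pairs where Elan is I^A i: 1/3.

1/3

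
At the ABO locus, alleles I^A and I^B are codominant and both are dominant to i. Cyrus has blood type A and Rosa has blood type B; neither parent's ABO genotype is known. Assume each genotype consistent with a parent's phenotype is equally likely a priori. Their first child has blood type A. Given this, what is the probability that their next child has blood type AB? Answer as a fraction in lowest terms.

Possible genotypes: Cyrus ∈ {I^A I^A, I^A i}; Rosa ∈ {I^B I^B, I^B i}.
Weight each parental genotype pair by prior × P(type-A child):
  I^A I^A × I^B i: posterior weight 2/3; P(next child type AB) = 1/2.
  I^A i × I^B i: posterior weight 1/3; P(next child type AB) = 1/4.
Weighted sum = 5/12.

5/12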